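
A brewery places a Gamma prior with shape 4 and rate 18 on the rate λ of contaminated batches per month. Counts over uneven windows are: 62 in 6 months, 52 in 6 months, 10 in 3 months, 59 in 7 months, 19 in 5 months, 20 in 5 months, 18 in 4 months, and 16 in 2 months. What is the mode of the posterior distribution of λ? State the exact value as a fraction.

37/8

Total count: 62 + 52 + 10 + 59 + 19 + 20 + 18 + 16 = 256.
Total exposure: 6 + 6 + 3 + 7 + 5 + 5 + 4 + 2 = 38 months.
By Gamma–Poisson conjugacy, the posterior is Gamma(α + Σx, β + Σt) = Gamma(4 + 256, 18 + 38) = Gamma(260, 56).
Posterior mode = (α'−1)/β' = 259/56 = 37/8.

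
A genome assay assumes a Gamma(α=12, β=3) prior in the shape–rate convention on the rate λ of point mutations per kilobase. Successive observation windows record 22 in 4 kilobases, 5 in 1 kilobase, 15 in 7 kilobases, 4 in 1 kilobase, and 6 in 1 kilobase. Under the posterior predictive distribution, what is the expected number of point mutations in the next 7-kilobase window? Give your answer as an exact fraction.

448/17

Total count: 22 + 5 + 15 + 4 + 6 = 52.
Total exposure: 4 + 1 + 7 + 1 + 1 = 14 kilobases.
Conjugate update: add total count to the shape and total exposure to the rate, giving Gamma(64, 17).
Predictive mean over a 7-kilobase window = T·E[λ|data] = 7·64/17 = 448/17.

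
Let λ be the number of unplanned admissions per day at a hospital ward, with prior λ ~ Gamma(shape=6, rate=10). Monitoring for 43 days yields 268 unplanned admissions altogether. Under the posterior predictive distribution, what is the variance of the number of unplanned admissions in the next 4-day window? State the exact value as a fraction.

62472/2809

Total count 268 over total exposure 43 days.
Posterior: α' = 6 + 268 = 274, β' = 10 + 43 = 53.
The posterior predictive for a window of length T is Negative Binomial with variance T·α'·(β'+T)/β'² = 4·274·57/2809 = 62472/2809.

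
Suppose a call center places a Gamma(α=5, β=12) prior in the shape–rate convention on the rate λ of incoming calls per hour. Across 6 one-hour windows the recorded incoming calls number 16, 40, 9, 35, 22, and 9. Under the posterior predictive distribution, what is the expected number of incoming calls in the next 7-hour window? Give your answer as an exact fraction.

Total count: 16 + 40 + 9 + 35 + 22 + 9 = 131.
Total exposure: 6 hours.
By Gamma–Poisson conjugacy, the posterior is Gamma(α + Σx, β + Σt) = Gamma(5 + 131, 12 + 6) = Gamma(136, 18).
Predictive mean over a 7-hour window = T·E[λ|data] = 7·136/18 = 476/9.

476/9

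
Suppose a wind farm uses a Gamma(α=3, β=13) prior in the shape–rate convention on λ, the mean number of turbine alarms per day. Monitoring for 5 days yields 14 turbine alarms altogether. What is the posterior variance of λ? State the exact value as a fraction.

Total count 14 over total exposure 5 days.
Conjugate update: add total count to the shape and total exposure to the rate, giving Gamma(17, 18).
Posterior variance = α'/β'² = 17/324.

17/324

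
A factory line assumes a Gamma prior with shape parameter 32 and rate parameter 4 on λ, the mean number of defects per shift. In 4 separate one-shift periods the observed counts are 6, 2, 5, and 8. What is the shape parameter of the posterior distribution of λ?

Total count: 6 + 2 + 5 + 8 = 21.
Total exposure: 4 shifts.
The Gamma prior is conjugate for the Poisson rate, so λ | data ~ Gamma(32+21, 4+4) = Gamma(53, 8).

53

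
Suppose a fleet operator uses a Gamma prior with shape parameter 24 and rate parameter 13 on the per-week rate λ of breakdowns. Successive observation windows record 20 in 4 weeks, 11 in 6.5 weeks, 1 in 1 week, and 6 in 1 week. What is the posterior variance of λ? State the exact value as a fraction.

248/2601

Total count: 20 + 11 + 1 + 6 = 38.
Total exposure: 4 + 6.5 + 1 + 1 = 12.5 weeks.
Gamma(α, β) with Poisson data over total exposure Σt gives posterior Gamma(α+Σx, β+Σt) = Gamma(62, 51/2).
Posterior variance = α'/β'² = 62/(2601/4) = 248/2601.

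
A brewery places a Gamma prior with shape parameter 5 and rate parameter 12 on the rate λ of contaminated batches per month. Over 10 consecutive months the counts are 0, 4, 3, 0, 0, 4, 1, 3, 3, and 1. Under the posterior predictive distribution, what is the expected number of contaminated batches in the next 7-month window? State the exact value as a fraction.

84/11

Total count: 0 + 4 + 3 + 0 + 0 + 4 + 1 + 3 + 3 + 1 = 19.
Total exposure: 10 months.
Posterior: α' = 5 + 19 = 24, β' = 12 + 10 = 22.
Predictive mean over a 7-month window = T·E[λ|data] = 7·24/22 = 84/11.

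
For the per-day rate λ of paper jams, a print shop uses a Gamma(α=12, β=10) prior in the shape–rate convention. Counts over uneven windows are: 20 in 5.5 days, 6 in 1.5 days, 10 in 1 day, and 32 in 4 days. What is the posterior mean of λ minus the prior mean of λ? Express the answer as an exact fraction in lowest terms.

Total count: 20 + 6 + 10 + 32 = 68.
Total exposure: 5.5 + 1.5 + 1 + 4 = 12 days.
Conjugate update: add total count to the shape and total exposure to the rate, giving Gamma(80, 22).
Posterior mean = 80/22 = 40/11; prior mean = 12/10 = 6/5. Difference = 40/11 − 6/5 = 134/55.

134/55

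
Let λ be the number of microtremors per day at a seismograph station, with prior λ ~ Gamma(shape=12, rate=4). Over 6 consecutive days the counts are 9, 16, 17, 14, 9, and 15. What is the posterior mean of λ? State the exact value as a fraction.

46/5

Total count: 9 + 16 + 17 + 14 + 9 + 15 = 80.
Total exposure: 6 days.
Gamma(α, β) with Poisson data over total exposure Σt gives posterior Gamma(α+Σx, β+Σt) = Gamma(92, 10).
Posterior mean = α'/β' = 92/10 = 46/5.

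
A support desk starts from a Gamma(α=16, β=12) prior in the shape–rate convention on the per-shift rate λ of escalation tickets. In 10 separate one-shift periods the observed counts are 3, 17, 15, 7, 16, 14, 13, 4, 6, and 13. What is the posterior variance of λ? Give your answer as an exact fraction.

Total count: 3 + 17 + 15 + 7 + 16 + 14 + 13 + 4 + 6 + 13 = 108.
Total exposure: 10 shifts.
Posterior: α' = 16 + 108 = 124, β' = 12 + 10 = 22.
Posterior variance = α'/β'² = 124/484 = 31/121.

31/121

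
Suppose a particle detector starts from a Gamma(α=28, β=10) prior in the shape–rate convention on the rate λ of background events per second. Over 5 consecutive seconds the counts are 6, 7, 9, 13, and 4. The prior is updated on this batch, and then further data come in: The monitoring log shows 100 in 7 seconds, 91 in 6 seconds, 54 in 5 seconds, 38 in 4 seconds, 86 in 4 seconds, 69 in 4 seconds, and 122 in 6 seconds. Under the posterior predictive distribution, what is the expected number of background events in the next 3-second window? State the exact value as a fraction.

627/17

Total count: 6 + 7 + 9 + 13 + 4 = 39.
Total exposure: 5 seconds.
After the first batch: Gamma(28 + 39, 10 + 5) = Gamma(67, 15).
Total count: 100 + 91 + 54 + 38 + 86 + 69 + 122 = 560.
Total exposure: 7 + 6 + 5 + 4 + 4 + 4 + 6 = 36 seconds.
After the second batch: Gamma(67 + 560, 15 + 36) = Gamma(627, 51).
Predictive mean over a 3-second window = T·E[λ|data] = 3·627/51 = 627/17.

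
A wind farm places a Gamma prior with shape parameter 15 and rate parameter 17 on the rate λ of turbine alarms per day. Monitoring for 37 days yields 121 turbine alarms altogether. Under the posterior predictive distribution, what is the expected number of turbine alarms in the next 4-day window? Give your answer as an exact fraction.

Total count 121 over total exposure 37 days.
Gamma(α, β) with Poisson data over total exposure Σt gives posterior Gamma(α+Σx, β+Σt) = Gamma(136, 54).
Predictive mean over a 4-day window = T·E[λ|data] = 4·136/54 = 272/27.

272/27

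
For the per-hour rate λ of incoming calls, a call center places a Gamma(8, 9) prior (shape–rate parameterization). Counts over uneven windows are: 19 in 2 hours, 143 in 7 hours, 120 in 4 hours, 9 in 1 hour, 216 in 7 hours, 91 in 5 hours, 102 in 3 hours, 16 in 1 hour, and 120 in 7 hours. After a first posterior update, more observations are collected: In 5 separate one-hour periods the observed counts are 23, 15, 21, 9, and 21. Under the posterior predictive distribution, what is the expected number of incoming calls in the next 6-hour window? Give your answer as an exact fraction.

Total count: 19 + 143 + 120 + 9 + 216 + 91 + 102 + 16 + 120 = 836.
Total exposure: 2 + 7 + 4 + 1 + 7 + 5 + 3 + 1 + 7 = 37 hours.
After the first batch: Gamma(8 + 836, 9 + 37) = Gamma(844, 46).
Total count: 23 + 15 + 21 + 9 + 21 = 89.
Total exposure: 5 hours.
After the second batch: Gamma(844 + 89, 46 + 5) = Gamma(933, 51).
Predictive mean over a 6-hour window = T·E[λ|data] = 6·933/51 = 1866/17.

1866/17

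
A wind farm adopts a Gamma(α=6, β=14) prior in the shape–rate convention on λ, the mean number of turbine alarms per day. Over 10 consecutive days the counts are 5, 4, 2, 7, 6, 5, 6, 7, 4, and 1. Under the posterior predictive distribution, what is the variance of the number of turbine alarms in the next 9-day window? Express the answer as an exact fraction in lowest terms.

Total count: 5 + 4 + 2 + 7 + 6 + 5 + 6 + 7 + 4 + 1 = 47.
Total exposure: 10 days.
Gamma(α, β) with Poisson data over total exposure Σt gives posterior Gamma(α+Σx, β+Σt) = Gamma(53, 24).
The posterior predictive for a window of length T is Negative Binomial with variance T·α'·(β'+T)/β'² = 9·53·33/576 = 1749/64.

1749/64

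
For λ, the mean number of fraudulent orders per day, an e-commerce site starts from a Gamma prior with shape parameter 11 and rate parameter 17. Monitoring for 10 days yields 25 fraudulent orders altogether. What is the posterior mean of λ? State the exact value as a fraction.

Total count 25 over total exposure 10 days.
By Gamma–Poisson conjugacy, the posterior is Gamma(α + Σx, β + Σt) = Gamma(11 + 25, 17 + 10) = Gamma(36, 27).
Posterior mean = α'/β' = 36/27 = 4/3.

4/3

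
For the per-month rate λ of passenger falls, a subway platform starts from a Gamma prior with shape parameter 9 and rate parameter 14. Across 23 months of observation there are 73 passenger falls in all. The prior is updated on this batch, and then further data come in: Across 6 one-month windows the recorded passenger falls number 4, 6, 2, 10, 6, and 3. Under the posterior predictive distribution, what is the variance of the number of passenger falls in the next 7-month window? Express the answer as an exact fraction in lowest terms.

39550/1849

Total count 73 over total exposure 23 months.
After the first batch: Gamma(9 + 73, 14 + 23) = Gamma(82, 37).
Total count: 4 + 6 + 2 + 10 + 6 + 3 = 31.
Total exposure: 6 months.
After the second batch: Gamma(82 + 31, 37 + 6) = Gamma(113, 43).
The posterior predictive for a window of length T is Negative Binomial with variance T·α'·(β'+T)/β'² = 7·113·50/1849 = 39550/1849.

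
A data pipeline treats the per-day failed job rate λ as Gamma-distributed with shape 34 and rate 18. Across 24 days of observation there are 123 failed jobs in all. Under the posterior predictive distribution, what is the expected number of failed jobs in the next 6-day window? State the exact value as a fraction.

157/7

Total count 123 over total exposure 24 days.
Conjugate update: add total count to the shape and total exposure to the rate, giving Gamma(157, 42).
Predictive mean over a 6-day window = T·E[λ|data] = 6·157/42 = 157/7.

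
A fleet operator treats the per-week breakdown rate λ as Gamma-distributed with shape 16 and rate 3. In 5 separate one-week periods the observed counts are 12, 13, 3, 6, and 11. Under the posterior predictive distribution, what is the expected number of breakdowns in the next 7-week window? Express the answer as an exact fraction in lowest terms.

Total count: 12 + 13 + 3 + 6 + 11 = 45.
Total exposure: 5 weeks.
By Gamma–Poisson conjugacy, the posterior is Gamma(α + Σx, β + Σt) = Gamma(16 + 45, 3 + 5) = Gamma(61, 8).
Predictive mean over a 7-week window = T·E[λ|data] = 7·61/8 = 427/8.

427/8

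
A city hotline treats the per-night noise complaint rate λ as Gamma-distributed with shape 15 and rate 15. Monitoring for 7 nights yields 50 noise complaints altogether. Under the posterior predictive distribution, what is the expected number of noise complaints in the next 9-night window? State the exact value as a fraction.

585/22

Total count 50 over total exposure 7 nights.
Gamma(α, β) with Poisson data over total exposure Σt gives posterior Gamma(α+Σx, β+Σt) = Gamma(65, 22).
Predictive mean over a 9-night window = T·E[λ|data] = 9·65/22 = 585/22.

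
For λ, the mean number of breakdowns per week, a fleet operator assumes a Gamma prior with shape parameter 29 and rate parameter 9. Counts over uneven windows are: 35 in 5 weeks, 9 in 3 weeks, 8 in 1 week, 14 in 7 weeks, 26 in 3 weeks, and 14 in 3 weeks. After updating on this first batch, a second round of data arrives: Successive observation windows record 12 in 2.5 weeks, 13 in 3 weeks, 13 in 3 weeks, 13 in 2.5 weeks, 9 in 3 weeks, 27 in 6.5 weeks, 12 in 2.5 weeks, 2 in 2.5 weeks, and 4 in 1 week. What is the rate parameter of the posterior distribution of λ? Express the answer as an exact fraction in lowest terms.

Total count: 35 + 9 + 8 + 14 + 26 + 14 = 106.
Total exposure: 5 + 3 + 1 + 7 + 3 + 3 = 22 weeks.
After the first batch: Gamma(29 + 106, 9 + 22) = Gamma(135, 31).
Total count: 12 + 13 + 13 + 13 + 9 + 27 + 12 + 2 + 4 = 105.
Total exposure: 2.5 + 3 + 3 + 2.5 + 3 + 6.5 + 2.5 + 2.5 + 1 = 26.5 weeks.
After the second batch: Gamma(135 + 105, 31 + 26.5) = Gamma(240, 115/2).

115/2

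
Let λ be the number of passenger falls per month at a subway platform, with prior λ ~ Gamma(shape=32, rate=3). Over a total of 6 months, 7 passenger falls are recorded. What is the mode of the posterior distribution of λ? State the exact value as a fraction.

Total count 7 over total exposure 6 months.
Posterior: α' = 32 + 7 = 39, β' = 3 + 6 = 9.
Posterior mode = (α'−1)/β' = 38/9.

38/9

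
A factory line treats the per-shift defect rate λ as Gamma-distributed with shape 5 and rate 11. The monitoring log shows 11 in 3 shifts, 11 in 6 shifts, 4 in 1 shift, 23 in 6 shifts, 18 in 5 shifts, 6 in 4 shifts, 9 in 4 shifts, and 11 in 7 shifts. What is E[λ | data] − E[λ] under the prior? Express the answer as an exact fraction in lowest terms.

Total count: 11 + 11 + 4 + 23 + 18 + 6 + 9 + 11 = 93.
Total exposure: 3 + 6 + 1 + 6 + 5 + 4 + 4 + 7 = 36 shifts.
Posterior: α' = 5 + 93 = 98, β' = 11 + 36 = 47.
Posterior mean = 98/47 = 98/47; prior mean = 5/11 = 5/11. Difference = 98/47 − 5/11 = 843/517.

843/517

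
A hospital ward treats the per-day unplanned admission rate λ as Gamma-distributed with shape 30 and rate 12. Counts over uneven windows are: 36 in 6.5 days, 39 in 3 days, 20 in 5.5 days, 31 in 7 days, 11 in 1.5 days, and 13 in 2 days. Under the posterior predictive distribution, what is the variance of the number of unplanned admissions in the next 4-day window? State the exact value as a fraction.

Total count: 36 + 39 + 20 + 31 + 11 + 13 = 150.
Total exposure: 6.5 + 3 + 5.5 + 7 + 1.5 + 2 = 25.5 days.
By Gamma–Poisson conjugacy, the posterior is Gamma(α + Σx, β + Σt) = Gamma(30 + 150, 12 + 25.5) = Gamma(180, 75/2).
The posterior predictive for a window of length T is Negative Binomial with variance T·α'·(β'+T)/β'² = 4·180·(83/2)/(5625/4) = 2656/125.

2656/125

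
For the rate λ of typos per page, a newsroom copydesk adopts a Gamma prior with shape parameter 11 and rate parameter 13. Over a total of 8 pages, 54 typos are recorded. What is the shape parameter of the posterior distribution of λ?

Total count 54 over total exposure 8 pages.
The Gamma prior is conjugate for the Poisson rate, so λ | data ~ Gamma(11+54, 13+8) = Gamma(65, 21).

65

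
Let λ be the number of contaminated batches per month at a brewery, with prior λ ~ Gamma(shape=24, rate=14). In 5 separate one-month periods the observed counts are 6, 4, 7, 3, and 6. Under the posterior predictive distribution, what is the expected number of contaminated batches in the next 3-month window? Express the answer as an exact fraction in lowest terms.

150/19

Total count: 6 + 4 + 7 + 3 + 6 = 26.
Total exposure: 5 months.
Conjugate update: add total count to the shape and total exposure to the rate, giving Gamma(50, 19).
Predictive mean over a 3-month window = T·E[λ|data] = 3·50/19 = 150/19.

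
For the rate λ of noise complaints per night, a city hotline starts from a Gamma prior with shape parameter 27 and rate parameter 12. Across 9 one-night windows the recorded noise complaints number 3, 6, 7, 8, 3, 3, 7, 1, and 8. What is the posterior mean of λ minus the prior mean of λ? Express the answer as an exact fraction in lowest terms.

Total count: 3 + 6 + 7 + 8 + 3 + 3 + 7 + 1 + 8 = 46.
Total exposure: 9 nights.
Conjugate update: add total count to the shape and total exposure to the rate, giving Gamma(73, 21).
Posterior mean = 73/21 = 73/21; prior mean = 27/12 = 9/4. Difference = 73/21 − 9/4 = 103/84.

103/84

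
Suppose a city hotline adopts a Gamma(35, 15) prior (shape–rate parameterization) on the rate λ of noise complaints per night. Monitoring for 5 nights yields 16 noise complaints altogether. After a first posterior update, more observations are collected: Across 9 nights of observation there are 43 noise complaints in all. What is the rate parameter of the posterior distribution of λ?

Total count 16 over total exposure 5 nights.
After the first batch: Gamma(35 + 16, 15 + 5) = Gamma(51, 20).
Total count 43 over total exposure 9 nights.
After the second batch: Gamma(51 + 43, 20 + 9) = Gamma(94, 29).

29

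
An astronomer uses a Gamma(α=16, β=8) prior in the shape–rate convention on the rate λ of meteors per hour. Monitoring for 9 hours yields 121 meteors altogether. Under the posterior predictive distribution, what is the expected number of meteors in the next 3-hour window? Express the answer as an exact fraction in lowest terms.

411/17

Total count 121 over total exposure 9 hours.
The Gamma prior is conjugate for the Poisson rate, so λ | data ~ Gamma(16+121, 8+9) = Gamma(137, 17).
Predictive mean over a 3-hour window = T·E[λ|data] = 3·137/17 = 411/17.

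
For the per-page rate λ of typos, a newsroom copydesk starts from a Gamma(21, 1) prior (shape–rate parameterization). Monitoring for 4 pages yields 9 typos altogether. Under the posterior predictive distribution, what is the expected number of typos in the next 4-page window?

Total count 9 over total exposure 4 pages.
Posterior: α' = 21 + 9 = 30, β' = 1 + 4 = 5.
Predictive mean over a 4-page window = T·E[λ|data] = 4·30/5 = 24.

24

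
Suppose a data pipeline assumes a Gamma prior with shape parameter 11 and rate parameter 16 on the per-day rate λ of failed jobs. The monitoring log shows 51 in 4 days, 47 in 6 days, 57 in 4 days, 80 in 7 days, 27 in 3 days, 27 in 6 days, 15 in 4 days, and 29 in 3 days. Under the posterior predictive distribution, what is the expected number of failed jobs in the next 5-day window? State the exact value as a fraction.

1720/53

Total count: 51 + 47 + 57 + 80 + 27 + 27 + 15 + 29 = 333.
Total exposure: 4 + 6 + 4 + 7 + 3 + 6 + 4 + 3 = 37 days.
The Gamma prior is conjugate for the Poisson rate, so λ | data ~ Gamma(11+333, 16+37) = Gamma(344, 53).
Predictive mean over a 5-day window = T·E[λ|data] = 5·344/53 = 1720/53.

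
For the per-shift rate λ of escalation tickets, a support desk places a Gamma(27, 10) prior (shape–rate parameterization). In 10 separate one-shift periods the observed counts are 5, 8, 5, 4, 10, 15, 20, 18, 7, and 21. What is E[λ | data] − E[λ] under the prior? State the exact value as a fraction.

Total count: 5 + 8 + 5 + 4 + 10 + 15 + 20 + 18 + 7 + 21 = 113.
Total exposure: 10 shifts.
Gamma(α, β) with Poisson data over total exposure Σt gives posterior Gamma(α+Σx, β+Σt) = Gamma(140, 20).
Posterior mean = 140/20 = 7; prior mean = 27/10 = 27/10. Difference = 7 − 27/10 = 43/10.

43/10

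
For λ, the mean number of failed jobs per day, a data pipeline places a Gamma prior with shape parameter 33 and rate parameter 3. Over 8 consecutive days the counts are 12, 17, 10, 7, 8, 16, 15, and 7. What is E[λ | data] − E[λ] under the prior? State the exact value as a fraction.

4/11

Total count: 12 + 17 + 10 + 7 + 8 + 16 + 15 + 7 = 92.
Total exposure: 8 days.
Posterior: α' = 33 + 92 = 125, β' = 3 + 8 = 11.
Posterior mean = 125/11 = 125/11; prior mean = 33/3 = 11. Difference = 125/11 − 11 = 4/11.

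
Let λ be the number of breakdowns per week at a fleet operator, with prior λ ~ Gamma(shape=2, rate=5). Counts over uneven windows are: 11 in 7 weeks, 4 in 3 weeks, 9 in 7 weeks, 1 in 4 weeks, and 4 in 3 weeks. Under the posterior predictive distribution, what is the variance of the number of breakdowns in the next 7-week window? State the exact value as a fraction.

Total count: 11 + 4 + 9 + 1 + 4 = 29.
Total exposure: 7 + 3 + 7 + 4 + 3 = 24 weeks.
Posterior: α' = 2 + 29 = 31, β' = 5 + 24 = 29.
The posterior predictive for a window of length T is Negative Binomial with variance T·α'·(β'+T)/β'² = 7·31·36/841 = 7812/841.

7812/841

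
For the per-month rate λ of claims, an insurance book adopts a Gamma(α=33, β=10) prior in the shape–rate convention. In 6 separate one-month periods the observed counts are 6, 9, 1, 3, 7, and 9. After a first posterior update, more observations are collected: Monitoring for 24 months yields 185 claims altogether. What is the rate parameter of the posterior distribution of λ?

40

Total count: 6 + 9 + 1 + 3 + 7 + 9 = 35.
Total exposure: 6 months.
After the first batch: Gamma(33 + 35, 10 + 6) = Gamma(68, 16).
Total count 185 over total exposure 24 months.
After the second batch: Gamma(68 + 185, 16 + 24) = Gamma(253, 40).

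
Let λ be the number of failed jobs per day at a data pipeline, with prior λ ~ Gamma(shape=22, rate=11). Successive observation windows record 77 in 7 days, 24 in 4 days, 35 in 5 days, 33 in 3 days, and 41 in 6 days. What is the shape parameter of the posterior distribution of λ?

Total count: 77 + 24 + 35 + 33 + 41 = 210.
Total exposure: 7 + 4 + 5 + 3 + 6 = 25 days.
Conjugate update: add total count to the shape and total exposure to the rate, giving Gamma(232, 36).

232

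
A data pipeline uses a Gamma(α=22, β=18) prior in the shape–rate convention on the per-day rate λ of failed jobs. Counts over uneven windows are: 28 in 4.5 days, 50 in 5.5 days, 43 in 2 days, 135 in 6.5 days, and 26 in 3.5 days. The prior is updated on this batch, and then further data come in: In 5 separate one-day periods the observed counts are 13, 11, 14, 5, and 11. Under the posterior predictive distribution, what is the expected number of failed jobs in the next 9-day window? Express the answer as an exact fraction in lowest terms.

Total count: 28 + 50 + 43 + 135 + 26 = 282.
Total exposure: 4.5 + 5.5 + 2 + 6.5 + 3.5 = 22 days.
After the first batch: Gamma(22 + 282, 18 + 22) = Gamma(304, 40).
Total count: 13 + 11 + 14 + 5 + 11 = 54.
Total exposure: 5 days.
After the second batch: Gamma(304 + 54, 40 + 5) = Gamma(358, 45).
Predictive mean over a 9-day window = T·E[λ|data] = 9·358/45 = 358/5.

358/5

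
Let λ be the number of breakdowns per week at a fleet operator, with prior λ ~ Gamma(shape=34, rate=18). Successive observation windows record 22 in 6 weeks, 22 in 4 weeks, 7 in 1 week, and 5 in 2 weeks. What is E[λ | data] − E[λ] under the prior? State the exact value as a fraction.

Total count: 22 + 22 + 7 + 5 = 56.
Total exposure: 6 + 4 + 1 + 2 = 13 weeks.
Gamma(α, β) with Poisson data over total exposure Σt gives posterior Gamma(α+Σx, β+Σt) = Gamma(90, 31).
Posterior mean = 90/31 = 90/31; prior mean = 34/18 = 17/9. Difference = 90/31 − 17/9 = 283/279.

283/279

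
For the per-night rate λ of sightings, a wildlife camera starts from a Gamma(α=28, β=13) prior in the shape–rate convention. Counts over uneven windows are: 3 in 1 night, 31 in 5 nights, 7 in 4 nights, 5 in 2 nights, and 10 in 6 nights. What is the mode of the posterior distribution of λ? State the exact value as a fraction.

Total count: 3 + 31 + 7 + 5 + 10 = 56.
Total exposure: 1 + 5 + 4 + 2 + 6 = 18 nights.
The Gamma prior is conjugate for the Poisson rate, so λ | data ~ Gamma(28+56, 13+18) = Gamma(84, 31).
Posterior mode = (α'−1)/β' = 83/31.

83/31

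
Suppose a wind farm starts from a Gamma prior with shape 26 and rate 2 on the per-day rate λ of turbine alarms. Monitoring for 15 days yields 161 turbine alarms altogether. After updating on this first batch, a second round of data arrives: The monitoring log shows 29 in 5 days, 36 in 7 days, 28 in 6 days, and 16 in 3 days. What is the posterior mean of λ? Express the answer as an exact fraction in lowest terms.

148/19

Total count 161 over total exposure 15 days.
After the first batch: Gamma(26 + 161, 2 + 15) = Gamma(187, 17).
Total count: 29 + 36 + 28 + 16 = 109.
Total exposure: 5 + 7 + 6 + 3 = 21 days.
After the second batch: Gamma(187 + 109, 17 + 21) = Gamma(296, 38).
Posterior mean = α'/β' = 296/38 = 148/19.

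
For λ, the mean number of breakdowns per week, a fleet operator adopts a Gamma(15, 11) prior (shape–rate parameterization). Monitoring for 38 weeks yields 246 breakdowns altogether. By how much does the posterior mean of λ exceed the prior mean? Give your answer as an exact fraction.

Total count 246 over total exposure 38 weeks.
Gamma(α, β) with Poisson data over total exposure Σt gives posterior Gamma(α+Σx, β+Σt) = Gamma(261, 49).
Posterior mean = 261/49 = 261/49; prior mean = 15/11 = 15/11. Difference = 261/49 − 15/11 = 2136/539.

2136/539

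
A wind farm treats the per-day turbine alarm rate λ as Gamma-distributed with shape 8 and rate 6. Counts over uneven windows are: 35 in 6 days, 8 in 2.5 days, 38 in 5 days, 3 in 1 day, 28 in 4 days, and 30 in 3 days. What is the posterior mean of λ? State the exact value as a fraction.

60/11

Total count: 35 + 8 + 38 + 3 + 28 + 30 = 142.
Total exposure: 6 + 2.5 + 5 + 1 + 4 + 3 = 21.5 days.
Conjugate update: add total count to the shape and total exposure to the rate, giving Gamma(150, 55/2).
Posterior mean = α'/β' = 150/(55/2) = 60/11.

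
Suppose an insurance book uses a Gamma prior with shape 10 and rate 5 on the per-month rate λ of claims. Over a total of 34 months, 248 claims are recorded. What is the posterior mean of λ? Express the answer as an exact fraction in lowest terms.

86/13

Total count 248 over total exposure 34 months.
Gamma(α, β) with Poisson data over total exposure Σt gives posterior Gamma(α+Σx, β+Σt) = Gamma(258, 39).
Posterior mean = α'/β' = 258/39 = 86/13.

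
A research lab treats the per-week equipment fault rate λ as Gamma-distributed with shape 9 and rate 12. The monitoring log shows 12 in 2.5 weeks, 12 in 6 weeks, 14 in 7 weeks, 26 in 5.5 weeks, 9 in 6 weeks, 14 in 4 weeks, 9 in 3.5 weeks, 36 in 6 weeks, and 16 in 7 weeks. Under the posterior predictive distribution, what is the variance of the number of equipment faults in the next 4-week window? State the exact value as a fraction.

159512/14161

Total count: 12 + 12 + 14 + 26 + 9 + 14 + 9 + 36 + 16 = 148.
Total exposure: 2.5 + 6 + 7 + 5.5 + 6 + 4 + 3.5 + 6 + 7 = 47.5 weeks.
The Gamma prior is conjugate for the Poisson rate, so λ | data ~ Gamma(9+148, 12+47.5) = Gamma(157, 119/2).
The posterior predictive for a window of length T is Negative Binomial with variance T·α'·(β'+T)/β'² = 4·157·(127/2)/(14161/4) = 159512/14161.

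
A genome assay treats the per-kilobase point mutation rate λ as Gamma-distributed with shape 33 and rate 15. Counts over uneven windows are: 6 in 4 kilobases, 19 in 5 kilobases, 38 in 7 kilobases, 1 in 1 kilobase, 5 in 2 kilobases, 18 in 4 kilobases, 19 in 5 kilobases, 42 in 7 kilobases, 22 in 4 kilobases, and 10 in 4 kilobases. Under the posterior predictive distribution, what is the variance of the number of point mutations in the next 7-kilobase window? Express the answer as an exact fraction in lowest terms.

96915/3364

Total count: 6 + 19 + 38 + 1 + 5 + 18 + 19 + 42 + 22 + 10 = 180.
Total exposure: 4 + 5 + 7 + 1 + 2 + 4 + 5 + 7 + 4 + 4 = 43 kilobases.
By Gamma–Poisson conjugacy, the posterior is Gamma(α + Σx, β + Σt) = Gamma(33 + 180, 15 + 43) = Gamma(213, 58).
The posterior predictive for a window of length T is Negative Binomial with variance T·α'·(β'+T)/β'² = 7·213·65/3364 = 96915/3364.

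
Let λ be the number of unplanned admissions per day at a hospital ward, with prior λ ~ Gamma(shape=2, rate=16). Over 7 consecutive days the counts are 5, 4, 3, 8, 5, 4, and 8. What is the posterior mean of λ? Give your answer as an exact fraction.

39/23

Total count: 5 + 4 + 3 + 8 + 5 + 4 + 8 = 37.
Total exposure: 7 days.
Conjugate update: add total count to the shape and total exposure to the rate, giving Gamma(39, 23).
Posterior mean = α'/β' = 39/23.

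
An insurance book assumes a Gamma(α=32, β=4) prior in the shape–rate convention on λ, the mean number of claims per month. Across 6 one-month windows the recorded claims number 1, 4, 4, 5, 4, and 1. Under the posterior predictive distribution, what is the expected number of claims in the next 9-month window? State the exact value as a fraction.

459/10

Total count: 1 + 4 + 4 + 5 + 4 + 1 = 19.
Total exposure: 6 months.
Posterior: α' = 32 + 19 = 51, β' = 4 + 6 = 10.
Predictive mean over a 9-month window = T·E[λ|data] = 9·51/10 = 459/10.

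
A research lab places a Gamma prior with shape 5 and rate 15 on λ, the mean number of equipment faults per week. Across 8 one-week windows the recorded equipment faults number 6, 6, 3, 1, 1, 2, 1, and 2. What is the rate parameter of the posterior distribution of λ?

23

Total count: 6 + 6 + 3 + 1 + 1 + 2 + 1 + 2 = 22.
Total exposure: 8 weeks.
The Gamma prior is conjugate for the Poisson rate, so λ | data ~ Gamma(5+22, 15+8) = Gamma(27, 23).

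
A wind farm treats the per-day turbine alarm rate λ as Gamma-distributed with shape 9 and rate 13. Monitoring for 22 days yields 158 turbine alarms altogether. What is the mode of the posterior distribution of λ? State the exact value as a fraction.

Total count 158 over total exposure 22 days.
The Gamma prior is conjugate for the Poisson rate, so λ | data ~ Gamma(9+158, 13+22) = Gamma(167, 35).
Posterior mode = (α'−1)/β' = 166/35.

166/35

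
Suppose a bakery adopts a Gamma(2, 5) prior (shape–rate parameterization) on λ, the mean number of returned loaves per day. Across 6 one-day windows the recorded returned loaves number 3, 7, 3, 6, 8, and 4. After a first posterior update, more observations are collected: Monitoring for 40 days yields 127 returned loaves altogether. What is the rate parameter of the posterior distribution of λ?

51

Total count: 3 + 7 + 3 + 6 + 8 + 4 = 31.
Total exposure: 6 days.
After the first batch: Gamma(2 + 31, 5 + 6) = Gamma(33, 11).
Total count 127 over total exposure 40 days.
After the second batch: Gamma(33 + 127, 11 + 40) = Gamma(160, 51).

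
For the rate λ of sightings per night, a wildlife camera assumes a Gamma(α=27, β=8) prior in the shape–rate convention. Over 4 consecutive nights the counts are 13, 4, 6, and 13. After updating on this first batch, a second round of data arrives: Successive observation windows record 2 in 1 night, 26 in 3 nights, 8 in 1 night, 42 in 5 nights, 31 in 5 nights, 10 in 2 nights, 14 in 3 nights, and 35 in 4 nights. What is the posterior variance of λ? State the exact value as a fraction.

77/432

Total count: 13 + 4 + 6 + 13 = 36.
Total exposure: 4 nights.
After the first batch: Gamma(27 + 36, 8 + 4) = Gamma(63, 12).
Total count: 2 + 26 + 8 + 42 + 31 + 10 + 14 + 35 = 168.
Total exposure: 1 + 3 + 1 + 5 + 5 + 2 + 3 + 4 = 24 nights.
After the second batch: Gamma(63 + 168, 12 + 24) = Gamma(231, 36).
Posterior variance = α'/β'² = 231/1296 = 77/432.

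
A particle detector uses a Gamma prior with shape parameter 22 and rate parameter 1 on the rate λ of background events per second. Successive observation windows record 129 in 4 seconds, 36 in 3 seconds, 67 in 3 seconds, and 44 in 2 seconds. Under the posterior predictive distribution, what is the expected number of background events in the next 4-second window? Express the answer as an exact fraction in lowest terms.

Total count: 129 + 36 + 67 + 44 = 276.
Total exposure: 4 + 3 + 3 + 2 = 12 seconds.
Gamma(α, β) with Poisson data over total exposure Σt gives posterior Gamma(α+Σx, β+Σt) = Gamma(298, 13).
Predictive mean over a 4-second window = T·E[λ|data] = 4·298/13 = 1192/13.

1192/13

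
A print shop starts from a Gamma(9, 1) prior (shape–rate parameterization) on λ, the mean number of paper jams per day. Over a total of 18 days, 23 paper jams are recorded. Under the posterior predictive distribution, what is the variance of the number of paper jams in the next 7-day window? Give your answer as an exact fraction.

Total count 23 over total exposure 18 days.
By Gamma–Poisson conjugacy, the posterior is Gamma(α + Σx, β + Σt) = Gamma(9 + 23, 1 + 18) = Gamma(32, 19).
The posterior predictive for a window of length T is Negative Binomial with variance T·α'·(β'+T)/β'² = 7·32·26/361 = 5824/361.

5824/361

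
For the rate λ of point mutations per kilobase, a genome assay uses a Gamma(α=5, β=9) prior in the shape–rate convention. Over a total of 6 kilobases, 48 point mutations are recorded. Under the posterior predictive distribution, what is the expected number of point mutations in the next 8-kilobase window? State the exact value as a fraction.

Total count 48 over total exposure 6 kilobases.
Conjugate update: add total count to the shape and total exposure to the rate, giving Gamma(53, 15).
Predictive mean over an 8-kilobase window = T·E[λ|data] = 8·53/15 = 424/15.

424/15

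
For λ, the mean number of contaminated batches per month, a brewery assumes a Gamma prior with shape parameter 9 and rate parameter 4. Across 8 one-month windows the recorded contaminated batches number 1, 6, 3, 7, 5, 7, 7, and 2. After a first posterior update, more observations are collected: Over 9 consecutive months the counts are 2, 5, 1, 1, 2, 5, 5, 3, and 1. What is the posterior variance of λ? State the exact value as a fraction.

Total count: 1 + 6 + 3 + 7 + 5 + 7 + 7 + 2 = 38.
Total exposure: 8 months.
After the first batch: Gamma(9 + 38, 4 + 8) = Gamma(47, 12).
Total count: 2 + 5 + 1 + 1 + 2 + 5 + 5 + 3 + 1 = 25.
Total exposure: 9 months.
After the second batch: Gamma(47 + 25, 12 + 9) = Gamma(72, 21).
Posterior variance = α'/β'² = 72/441 = 8/49.

8/49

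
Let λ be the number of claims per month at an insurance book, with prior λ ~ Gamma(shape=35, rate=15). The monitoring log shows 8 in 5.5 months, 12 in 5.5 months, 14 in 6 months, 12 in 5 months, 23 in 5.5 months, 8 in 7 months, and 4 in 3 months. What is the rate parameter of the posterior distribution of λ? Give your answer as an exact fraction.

Total count: 8 + 12 + 14 + 12 + 23 + 8 + 4 = 81.
Total exposure: 5.5 + 5.5 + 6 + 5 + 5.5 + 7 + 3 = 37.5 months.
The Gamma prior is conjugate for the Poisson rate, so λ | data ~ Gamma(35+81, 15+37.5) = Gamma(116, 105/2).

105/2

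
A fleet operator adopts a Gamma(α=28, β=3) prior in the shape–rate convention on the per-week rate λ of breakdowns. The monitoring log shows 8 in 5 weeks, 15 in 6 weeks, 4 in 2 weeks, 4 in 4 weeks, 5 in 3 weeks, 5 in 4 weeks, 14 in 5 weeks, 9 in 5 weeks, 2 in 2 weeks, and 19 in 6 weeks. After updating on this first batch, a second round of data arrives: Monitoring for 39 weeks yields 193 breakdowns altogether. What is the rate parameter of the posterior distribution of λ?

84

Total count: 8 + 15 + 4 + 4 + 5 + 5 + 14 + 9 + 2 + 19 = 85.
Total exposure: 5 + 6 + 2 + 4 + 3 + 4 + 5 + 5 + 2 + 6 = 42 weeks.
After the first batch: Gamma(28 + 85, 3 + 42) = Gamma(113, 45).
Total count 193 over total exposure 39 weeks.
After the second batch: Gamma(113 + 193, 45 + 39) = Gamma(306, 84).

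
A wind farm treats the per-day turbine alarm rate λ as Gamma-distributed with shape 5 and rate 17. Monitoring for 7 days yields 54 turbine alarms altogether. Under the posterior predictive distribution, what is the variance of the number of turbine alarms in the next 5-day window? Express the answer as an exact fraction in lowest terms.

Total count 54 over total exposure 7 days.
The Gamma prior is conjugate for the Poisson rate, so λ | data ~ Gamma(5+54, 17+7) = Gamma(59, 24).
The posterior predictive for a window of length T is Negative Binomial with variance T·α'·(β'+T)/β'² = 5·59·29/576 = 8555/576.

8555/576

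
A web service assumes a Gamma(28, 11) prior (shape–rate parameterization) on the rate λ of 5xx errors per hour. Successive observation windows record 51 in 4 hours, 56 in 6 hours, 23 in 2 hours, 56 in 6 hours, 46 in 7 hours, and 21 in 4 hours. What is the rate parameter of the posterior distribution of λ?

40

Total count: 51 + 56 + 23 + 56 + 46 + 21 = 253.
Total exposure: 4 + 6 + 2 + 6 + 7 + 4 = 29 hours.
By Gamma–Poisson conjugacy, the posterior is Gamma(α + Σx, β + Σt) = Gamma(28 + 253, 11 + 29) = Gamma(281, 40).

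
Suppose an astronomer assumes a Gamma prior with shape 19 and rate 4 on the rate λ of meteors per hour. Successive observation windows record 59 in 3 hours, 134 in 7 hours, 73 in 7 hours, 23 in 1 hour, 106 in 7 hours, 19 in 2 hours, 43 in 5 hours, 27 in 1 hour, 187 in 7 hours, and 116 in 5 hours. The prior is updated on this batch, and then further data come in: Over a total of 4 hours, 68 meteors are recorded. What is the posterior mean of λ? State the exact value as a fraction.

874/53

Total count: 59 + 134 + 73 + 23 + 106 + 19 + 43 + 27 + 187 + 116 = 787.
Total exposure: 3 + 7 + 7 + 1 + 7 + 2 + 5 + 1 + 7 + 5 = 45 hours.
After the first batch: Gamma(19 + 787, 4 + 45) = Gamma(806, 49).
Total count 68 over total exposure 4 hours.
After the second batch: Gamma(806 + 68, 49 + 4) = Gamma(874, 53).
Posterior mean = α'/β' = 874/53.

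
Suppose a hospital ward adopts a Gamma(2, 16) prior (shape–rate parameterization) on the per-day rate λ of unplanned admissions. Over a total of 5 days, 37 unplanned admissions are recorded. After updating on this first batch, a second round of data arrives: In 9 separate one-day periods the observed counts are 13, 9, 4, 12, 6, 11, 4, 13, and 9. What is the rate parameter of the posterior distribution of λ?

Total count 37 over total exposure 5 days.
After the first batch: Gamma(2 + 37, 16 + 5) = Gamma(39, 21).
Total count: 13 + 9 + 4 + 12 + 6 + 11 + 4 + 13 + 9 = 81.
Total exposure: 9 days.
After the second batch: Gamma(39 + 81, 21 + 9) = Gamma(120, 30).

30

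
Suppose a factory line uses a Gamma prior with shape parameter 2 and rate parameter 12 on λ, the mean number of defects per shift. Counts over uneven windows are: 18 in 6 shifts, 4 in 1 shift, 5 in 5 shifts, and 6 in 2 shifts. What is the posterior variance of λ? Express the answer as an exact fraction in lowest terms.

35/676

Total count: 18 + 4 + 5 + 6 = 33.
Total exposure: 6 + 1 + 5 + 2 = 14 shifts.
By Gamma–Poisson conjugacy, the posterior is Gamma(α + Σx, β + Σt) = Gamma(2 + 33, 12 + 14) = Gamma(35, 26).
Posterior variance = α'/β'² = 35/676.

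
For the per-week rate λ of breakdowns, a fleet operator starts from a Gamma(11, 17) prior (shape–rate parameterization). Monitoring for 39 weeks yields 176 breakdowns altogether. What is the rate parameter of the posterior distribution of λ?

Total count 176 over total exposure 39 weeks.
By Gamma–Poisson conjugacy, the posterior is Gamma(α + Σx, β + Σt) = Gamma(11 + 176, 17 + 39) = Gamma(187, 56).

56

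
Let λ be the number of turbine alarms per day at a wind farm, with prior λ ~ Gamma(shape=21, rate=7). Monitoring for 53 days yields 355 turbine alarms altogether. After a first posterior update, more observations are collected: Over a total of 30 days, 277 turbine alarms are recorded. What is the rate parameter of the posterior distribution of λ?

Total count 355 over total exposure 53 days.
After the first batch: Gamma(21 + 355, 7 + 53) = Gamma(376, 60).
Total count 277 over total exposure 30 days.
After the second batch: Gamma(376 + 277, 60 + 30) = Gamma(653, 90).

90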